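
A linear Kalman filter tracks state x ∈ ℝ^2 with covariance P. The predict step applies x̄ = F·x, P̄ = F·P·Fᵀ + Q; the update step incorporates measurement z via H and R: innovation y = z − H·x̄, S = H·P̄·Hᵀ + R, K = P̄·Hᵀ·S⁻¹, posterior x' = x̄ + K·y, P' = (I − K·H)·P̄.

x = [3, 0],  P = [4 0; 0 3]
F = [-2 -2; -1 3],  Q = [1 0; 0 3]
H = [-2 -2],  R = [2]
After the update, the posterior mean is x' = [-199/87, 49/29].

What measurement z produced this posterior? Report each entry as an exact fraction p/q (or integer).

x̄ = F·x = [-6, -3]
P̄ = F·P·Fᵀ + Q = [29 -10; -10 34]
S = H·P̄·Hᵀ + R = [174]
K = P̄·Hᵀ·S⁻¹ = [-19/87; -8/29]
x' − x̄ = [323/87, 136/29] = K·y
y = (KᵀK)⁻¹·Kᵀ·(x' − x̄) = [-17]
z = y + H·x̄ = [-17] + [18] = [1]

z = [1]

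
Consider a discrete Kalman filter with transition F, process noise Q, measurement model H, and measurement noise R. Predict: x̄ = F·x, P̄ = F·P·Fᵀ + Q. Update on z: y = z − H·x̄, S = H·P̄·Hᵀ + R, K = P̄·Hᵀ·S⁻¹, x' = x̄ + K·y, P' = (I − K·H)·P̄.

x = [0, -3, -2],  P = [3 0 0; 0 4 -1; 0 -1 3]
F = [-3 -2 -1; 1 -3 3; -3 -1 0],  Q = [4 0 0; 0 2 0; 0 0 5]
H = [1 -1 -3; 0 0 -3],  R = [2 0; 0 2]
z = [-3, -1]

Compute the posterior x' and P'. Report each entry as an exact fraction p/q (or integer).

x' = [77357/15536, 104899/15536, 364/971]
P' = [202237/15536 186803/15536 253/971; 186803/15536 231357/15536 -373/971; 253/971 -373/971 212/971]

x̄ = F·x = [8, 3, 3]
P̄ = F·P·Fᵀ + Q = [46 9 34; 9 86 6; 34 6 36]
y = z − H·x̄ = [1, 8]
S = H·P̄·Hᵀ + R = [272 240; 240 326]
K = P̄·Hᵀ·S⁻¹ = [1645/15536 -759/1942; -13325/15536 1119/1942; -5/971 -318/971]
x' = x̄ + K·y = [77357/15536, 104899/15536, 364/971]
P' = (I − K·H)·P̄ = [202237/15536 186803/15536 253/971; 186803/15536 231357/15536 -373/971; 253/971 -373/971 212/971]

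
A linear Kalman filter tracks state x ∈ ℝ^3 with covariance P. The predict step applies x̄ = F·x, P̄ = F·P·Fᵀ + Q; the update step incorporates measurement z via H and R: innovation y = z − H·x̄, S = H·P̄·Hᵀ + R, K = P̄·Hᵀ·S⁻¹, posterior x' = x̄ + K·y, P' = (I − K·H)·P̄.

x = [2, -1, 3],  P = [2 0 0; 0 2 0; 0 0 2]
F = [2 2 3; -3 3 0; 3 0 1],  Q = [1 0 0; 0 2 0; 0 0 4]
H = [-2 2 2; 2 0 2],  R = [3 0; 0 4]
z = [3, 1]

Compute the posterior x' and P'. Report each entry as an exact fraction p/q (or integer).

x̄ = F·x = [11, -9, 9]
P̄ = F·P·Fᵀ + Q = [35 0 18; 0 38 -18; 18 -18 24]
y = z − H·x̄ = [25, -39]
S = H·P̄·Hᵀ + R = [103 -116; -116 384]
K = P̄·Hᵀ·S⁻¹ = [-95/3262 3487/13048; 3/7 1/28; 33/1631 1467/6524]
x' = x̄ + K·y = [-1965/13048, 9/28, 4803/6524]
P' = (I − K·H)·P̄ = [37069/6524 151/14 -16791/3262; 151/14 155/7 -75/7; -16791/3262 -75/7 9129/1631]

x' = [-1965/13048, 9/28, 4803/6524]
P' = [37069/6524 151/14 -16791/3262; 151/14 155/7 -75/7; -16791/3262 -75/7 9129/1631]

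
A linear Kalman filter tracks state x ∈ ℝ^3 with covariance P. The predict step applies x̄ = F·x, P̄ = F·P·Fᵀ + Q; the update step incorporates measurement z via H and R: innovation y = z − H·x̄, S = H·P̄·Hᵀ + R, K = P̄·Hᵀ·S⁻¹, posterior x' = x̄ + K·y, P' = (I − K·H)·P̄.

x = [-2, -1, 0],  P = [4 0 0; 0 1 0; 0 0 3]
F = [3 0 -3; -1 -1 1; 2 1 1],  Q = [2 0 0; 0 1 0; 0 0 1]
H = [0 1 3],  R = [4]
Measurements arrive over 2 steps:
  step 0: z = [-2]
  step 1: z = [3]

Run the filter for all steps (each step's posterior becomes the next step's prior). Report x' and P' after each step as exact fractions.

step 0: x' = [-378/83, 204/83, -130/83], P' = [5107/83 -1635/83 561/83; -1635/83 1413/166 -483/166; 561/83 -483/166 237/166]
step 1: x' = [696003/119435, -313714/119435, 44201/23887], P' = [4521701/238870 -788484/119435 69936/23887; -788484/119435 701982/119435 -50506/23887; 69936/23887 -50506/23887 28658/23887]

step 0: x̄ = F·x = [-6, 3, -5]
step 0: P̄ = F·P·Fᵀ + Q = [65 -21 15; -21 9 -6; 15 -6 21]
step 0: y = z − H·x̄ = [10]
step 0: S = H·P̄·Hᵀ + R = [166]
step 0: K = P̄·Hᵀ·S⁻¹ = [12/83; -9/166; 57/166]
step 0: x' = x̄ + K·y = [-378/83, 204/83, -130/83]
step 0: P' = (I − K·H)·P̄ = [5107/83 -1635/83 561/83; -1635/83 1413/166 -483/166; 561/83 -483/166 237/166]
step 1: x̄ = F·x = [-744/83, 44/83, -682/83]
step 1: P̄ = F·P·Fᵀ + Q = [74195/166 -8130/83 24423/83; -8130/83 2106/83 -5336/83; 24423/83 -5336/83 16557/83]
step 1: y = z − H·x̄ = [2251/83]
step 1: S = H·P̄·Hᵀ + R = [119435/83]
step 1: K = P̄·Hᵀ·S⁻¹ = [65139/119435; -13902/119435; 8867/23887]
step 1: x' = x̄ + K·y = [696003/119435, -313714/119435, 44201/23887]
step 1: P' = (I − K·H)·P̄ = [4521701/238870 -788484/119435 69936/23887; -788484/119435 701982/119435 -50506/23887; 69936/23887 -50506/23887 28658/23887]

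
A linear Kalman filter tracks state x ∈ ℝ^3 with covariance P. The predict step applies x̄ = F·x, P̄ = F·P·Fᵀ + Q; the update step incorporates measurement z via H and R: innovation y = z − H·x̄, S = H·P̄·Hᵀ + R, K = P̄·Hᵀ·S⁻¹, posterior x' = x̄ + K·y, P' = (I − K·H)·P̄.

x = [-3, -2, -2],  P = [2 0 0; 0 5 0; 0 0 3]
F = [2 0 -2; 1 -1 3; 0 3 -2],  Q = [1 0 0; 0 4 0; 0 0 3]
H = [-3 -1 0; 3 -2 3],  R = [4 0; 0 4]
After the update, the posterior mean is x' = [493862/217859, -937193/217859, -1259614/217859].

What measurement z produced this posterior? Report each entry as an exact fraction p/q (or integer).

z = [-3, -2]

x̄ = F·x = [-2, -7, -2]
P̄ = F·P·Fᵀ + Q = [21 -14 12; -14 38 -33; 12 -33 60]
S = H·P̄·Hᵀ + R = [147 -164; -164 1665]
K = P̄·Hᵀ·S⁻¹ = [-60757/217859 10633/217859; -28928/217859 -31243/217859; 41253/217859 40962/217859]
x' − x̄ = [929580/217859, 587820/217859, -823896/217859] = K·y
y = (KᵀK)⁻¹·Kᵀ·(x' − x̄) = [-16, -4]
z = y + H·x̄ = [-16, -4] + [13, 2] = [-3, -2]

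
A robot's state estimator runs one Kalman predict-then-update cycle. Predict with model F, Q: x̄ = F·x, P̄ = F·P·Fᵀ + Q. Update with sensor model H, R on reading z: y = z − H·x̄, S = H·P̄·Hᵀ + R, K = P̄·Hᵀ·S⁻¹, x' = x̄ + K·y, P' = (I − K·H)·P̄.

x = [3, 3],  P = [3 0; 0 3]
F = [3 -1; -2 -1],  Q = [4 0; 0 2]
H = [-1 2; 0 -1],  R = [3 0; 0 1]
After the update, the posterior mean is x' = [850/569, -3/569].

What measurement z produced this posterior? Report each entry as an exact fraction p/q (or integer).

x̄ = F·x = [6, -9]
P̄ = F·P·Fᵀ + Q = [34 -15; -15 17]
S = H·P̄·Hᵀ + R = [165 -49; -49 18]
K = P̄·Hᵀ·S⁻¹ = [-417/569 -661/569; 49/569 -404/569]
x' − x̄ = [-2564/569, 5118/569] = K·y
y = (KᵀK)⁻¹·Kᵀ·(x' − x̄) = [22, -10]
z = y + H·x̄ = [22, -10] + [-24, 9] = [-2, -1]

z = [-2, -1]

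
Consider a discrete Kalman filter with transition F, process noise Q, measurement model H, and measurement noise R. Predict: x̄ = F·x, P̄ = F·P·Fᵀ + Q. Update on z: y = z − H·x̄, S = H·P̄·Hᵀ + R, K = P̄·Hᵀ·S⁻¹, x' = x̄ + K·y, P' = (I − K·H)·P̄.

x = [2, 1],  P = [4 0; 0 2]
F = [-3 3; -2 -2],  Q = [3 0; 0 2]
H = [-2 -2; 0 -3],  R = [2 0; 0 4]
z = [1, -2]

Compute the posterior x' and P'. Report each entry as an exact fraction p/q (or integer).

x' = [-12984/12589, 6818/12589]
P' = [11487/12589 -5328/12589; -5328/12589 5404/12589]

x̄ = F·x = [-3, -6]
P̄ = F·P·Fᵀ + Q = [57 12; 12 26]
y = z − H·x̄ = [-17, -20]
S = H·P̄·Hᵀ + R = [430 228; 228 238]
K = P̄·Hᵀ·S⁻¹ = [-6159/12589 3996/12589; -76/12589 -4053/12589]
x' = x̄ + K·y = [-12984/12589, 6818/12589]
P' = (I − K·H)·P̄ = [11487/12589 -5328/12589; -5328/12589 5404/12589]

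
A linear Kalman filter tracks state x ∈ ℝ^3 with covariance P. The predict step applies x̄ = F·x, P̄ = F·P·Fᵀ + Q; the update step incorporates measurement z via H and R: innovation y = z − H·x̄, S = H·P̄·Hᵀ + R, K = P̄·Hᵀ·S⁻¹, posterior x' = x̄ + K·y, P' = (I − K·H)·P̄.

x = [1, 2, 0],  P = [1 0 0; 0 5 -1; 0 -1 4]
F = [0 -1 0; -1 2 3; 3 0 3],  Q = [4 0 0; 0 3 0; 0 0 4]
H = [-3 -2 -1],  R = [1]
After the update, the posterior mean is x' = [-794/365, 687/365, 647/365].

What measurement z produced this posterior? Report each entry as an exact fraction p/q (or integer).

z = [1]

x̄ = F·x = [-2, 3, 3]
P̄ = F·P·Fᵀ + Q = [9 -7 3; -7 48 27; 3 27 49]
S = H·P̄·Hᵀ + R = [365]
K = P̄·Hᵀ·S⁻¹ = [-16/365; -102/365; -112/365]
x' − x̄ = [-64/365, -408/365, -448/365] = K·y
y = (KᵀK)⁻¹·Kᵀ·(x' − x̄) = [4]
z = y + H·x̄ = [4] + [-3] = [1]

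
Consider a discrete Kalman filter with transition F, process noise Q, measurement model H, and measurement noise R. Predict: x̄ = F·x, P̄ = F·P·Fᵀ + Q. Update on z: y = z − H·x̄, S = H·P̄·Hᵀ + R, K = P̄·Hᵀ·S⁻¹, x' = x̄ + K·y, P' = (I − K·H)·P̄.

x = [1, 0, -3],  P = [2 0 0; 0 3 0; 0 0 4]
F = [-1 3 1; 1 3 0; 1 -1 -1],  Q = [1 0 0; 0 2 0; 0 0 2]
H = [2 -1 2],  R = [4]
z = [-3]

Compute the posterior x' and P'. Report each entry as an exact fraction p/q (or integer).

x̄ = F·x = [-4, 1, 4]
P̄ = F·P·Fᵀ + Q = [34 25 -15; 25 31 -7; -15 -7 11]
y = z − H·x̄ = [-2]
S = H·P̄·Hᵀ + R = [23]
K = P̄·Hᵀ·S⁻¹ = [13/23; 5/23; -1/23]
x' = x̄ + K·y = [-118/23, 13/23, 94/23]
P' = (I − K·H)·P̄ = [613/23 510/23 -332/23; 510/23 688/23 -156/23; -332/23 -156/23 252/23]

x' = [-118/23, 13/23, 94/23]
P' = [613/23 510/23 -332/23; 510/23 688/23 -156/23; -332/23 -156/23 252/23]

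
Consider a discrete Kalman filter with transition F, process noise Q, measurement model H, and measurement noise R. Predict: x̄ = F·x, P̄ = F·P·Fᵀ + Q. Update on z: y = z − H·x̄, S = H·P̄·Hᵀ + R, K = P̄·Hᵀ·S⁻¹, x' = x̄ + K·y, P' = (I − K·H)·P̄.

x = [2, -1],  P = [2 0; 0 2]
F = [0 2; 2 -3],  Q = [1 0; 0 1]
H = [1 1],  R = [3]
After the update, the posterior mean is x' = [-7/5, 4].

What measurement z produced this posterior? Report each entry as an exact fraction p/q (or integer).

x̄ = F·x = [-2, 7]
P̄ = F·P·Fᵀ + Q = [9 -12; -12 27]
S = H·P̄·Hᵀ + R = [15]
K = P̄·Hᵀ·S⁻¹ = [-1/5; 1]
x' − x̄ = [3/5, -3] = K·y
y = (KᵀK)⁻¹·Kᵀ·(x' − x̄) = [-3]
z = y + H·x̄ = [-3] + [5] = [2]

z = [2]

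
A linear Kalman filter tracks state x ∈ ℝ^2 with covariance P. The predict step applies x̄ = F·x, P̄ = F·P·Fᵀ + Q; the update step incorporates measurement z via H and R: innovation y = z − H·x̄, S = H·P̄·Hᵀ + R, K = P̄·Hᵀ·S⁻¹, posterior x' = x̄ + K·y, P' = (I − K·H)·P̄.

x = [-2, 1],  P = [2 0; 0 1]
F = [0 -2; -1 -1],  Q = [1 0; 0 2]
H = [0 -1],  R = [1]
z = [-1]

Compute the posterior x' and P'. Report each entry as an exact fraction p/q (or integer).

x̄ = F·x = [-2, 1]
P̄ = F·P·Fᵀ + Q = [5 2; 2 5]
y = z − H·x̄ = [0]
S = H·P̄·Hᵀ + R = [6]
K = P̄·Hᵀ·S⁻¹ = [-1/3; -5/6]
x' = x̄ + K·y = [-2, 1]
P' = (I − K·H)·P̄ = [13/3 1/3; 1/3 5/6]

x' = [-2, 1]
P' = [13/3 1/3; 1/3 5/6]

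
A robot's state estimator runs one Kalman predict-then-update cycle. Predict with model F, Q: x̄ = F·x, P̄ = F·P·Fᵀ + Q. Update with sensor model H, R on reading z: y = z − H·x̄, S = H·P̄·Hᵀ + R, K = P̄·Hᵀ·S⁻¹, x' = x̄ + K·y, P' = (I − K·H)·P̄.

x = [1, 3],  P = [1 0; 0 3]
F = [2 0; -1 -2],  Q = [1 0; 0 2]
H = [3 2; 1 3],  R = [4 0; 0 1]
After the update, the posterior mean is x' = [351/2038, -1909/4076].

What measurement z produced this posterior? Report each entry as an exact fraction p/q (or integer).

x̄ = F·x = [2, -7]
P̄ = F·P·Fᵀ + Q = [5 -2; -2 15]
S = H·P̄·Hᵀ + R = [85 83; 83 129]
K = P̄·Hᵀ·S⁻¹ = [751/2038 -499/2038; -473/4076 1663/4076]
x' − x̄ = [-3725/2038, 26623/4076] = K·y
y = (KᵀK)⁻¹·Kᵀ·(x' − x̄) = [7, 18]
z = y + H·x̄ = [7, 18] + [-8, -19] = [-1, -1]

z = [-1, -1]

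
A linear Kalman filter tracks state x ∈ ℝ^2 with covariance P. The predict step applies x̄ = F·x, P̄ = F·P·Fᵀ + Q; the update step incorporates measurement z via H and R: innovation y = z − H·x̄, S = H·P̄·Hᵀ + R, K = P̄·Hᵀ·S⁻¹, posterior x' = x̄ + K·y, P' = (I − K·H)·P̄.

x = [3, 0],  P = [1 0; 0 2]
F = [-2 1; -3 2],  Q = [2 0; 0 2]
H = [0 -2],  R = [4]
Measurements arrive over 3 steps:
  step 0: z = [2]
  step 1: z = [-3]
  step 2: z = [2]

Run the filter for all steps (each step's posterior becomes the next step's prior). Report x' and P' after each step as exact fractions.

step 0: x' = [-2, -7/5], P' = [3 1/2; 1/2 19/20]
step 1: x' = [222/139, 217/139], P' = [1821/556 82/139; 82/139 134/139]
step 2: x' = [-20071/16265, -16637/16265], P' = [53616/16265 9702/16265; 9702/16265 15709/16265]

step 0: x̄ = F·x = [-6, -9]
step 0: P̄ = F·P·Fᵀ + Q = [8 10; 10 19]
step 0: y = z − H·x̄ = [-16]
step 0: S = H·P̄·Hᵀ + R = [80]
step 0: K = P̄·Hᵀ·S⁻¹ = [-1/4; -19/40]
step 0: x' = x̄ + K·y = [-2, -7/5]
step 0: P' = (I − K·H)·P̄ = [3 1/2; 1/2 19/20]
step 1: x̄ = F·x = [13/5, 16/5]
step 1: P̄ = F·P·Fᵀ + Q = [259/20 82/5; 82/5 134/5]
step 1: y = z − H·x̄ = [17/5]
step 1: S = H·P̄·Hᵀ + R = [556/5]
step 1: K = P̄·Hᵀ·S⁻¹ = [-41/139; -67/139]
step 1: x' = x̄ + K·y = [222/139, 217/139]
step 1: P' = (I − K·H)·P̄ = [1821/556 82/139; 82/139 134/139]
step 2: x̄ = F·x = [-227/139, -232/139]
step 2: P̄ = F·P·Fᵀ + Q = [1905/139 4851/278; 4851/278 15709/556]
step 2: y = z − H·x̄ = [-186/139]
step 2: S = H·P̄·Hᵀ + R = [16265/139]
step 2: K = P̄·Hᵀ·S⁻¹ = [-4851/16265; -15709/32530]
step 2: x' = x̄ + K·y = [-20071/16265, -16637/16265]
step 2: P' = (I − K·H)·P̄ = [53616/16265 9702/16265; 9702/16265 15709/16265]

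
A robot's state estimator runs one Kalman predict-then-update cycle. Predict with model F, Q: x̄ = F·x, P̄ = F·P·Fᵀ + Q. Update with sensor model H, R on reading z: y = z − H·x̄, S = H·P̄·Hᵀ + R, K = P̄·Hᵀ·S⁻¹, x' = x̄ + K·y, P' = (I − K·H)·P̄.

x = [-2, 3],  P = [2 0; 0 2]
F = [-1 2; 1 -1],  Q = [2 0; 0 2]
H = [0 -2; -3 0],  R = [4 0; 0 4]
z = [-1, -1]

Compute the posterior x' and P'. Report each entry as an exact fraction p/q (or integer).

x' = [59/115, 7/115]
P' = [48/115 -6/115; -6/115 87/115]

x̄ = F·x = [8, -5]
P̄ = F·P·Fᵀ + Q = [12 -6; -6 6]
y = z − H·x̄ = [-11, 23]
S = H·P̄·Hᵀ + R = [28 -36; -36 112]
K = P̄·Hᵀ·S⁻¹ = [3/115 -36/115; -87/230 9/230]
x' = x̄ + K·y = [59/115, 7/115]
P' = (I − K·H)·P̄ = [48/115 -6/115; -6/115 87/115]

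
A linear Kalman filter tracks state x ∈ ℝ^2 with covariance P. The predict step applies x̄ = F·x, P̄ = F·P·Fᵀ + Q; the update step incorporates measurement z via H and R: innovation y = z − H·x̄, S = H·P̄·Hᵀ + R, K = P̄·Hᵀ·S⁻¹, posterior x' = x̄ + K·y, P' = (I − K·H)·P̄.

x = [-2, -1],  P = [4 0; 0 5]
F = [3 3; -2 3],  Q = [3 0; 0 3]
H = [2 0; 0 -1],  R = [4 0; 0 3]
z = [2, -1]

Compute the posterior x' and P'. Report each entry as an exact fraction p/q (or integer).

x' = [2292/2627, 2942/2627]
P' = [5187/5254 63/5254; 63/5254 14997/5254]

x̄ = F·x = [-9, 1]
P̄ = F·P·Fᵀ + Q = [84 21; 21 64]
y = z − H·x̄ = [20, 0]
S = H·P̄·Hᵀ + R = [340 -42; -42 67]
K = P̄·Hᵀ·S⁻¹ = [5187/10508 -21/5254; 63/10508 -4999/5254]
x' = x̄ + K·y = [2292/2627, 2942/2627]
P' = (I − K·H)·P̄ = [5187/5254 63/5254; 63/5254 14997/5254]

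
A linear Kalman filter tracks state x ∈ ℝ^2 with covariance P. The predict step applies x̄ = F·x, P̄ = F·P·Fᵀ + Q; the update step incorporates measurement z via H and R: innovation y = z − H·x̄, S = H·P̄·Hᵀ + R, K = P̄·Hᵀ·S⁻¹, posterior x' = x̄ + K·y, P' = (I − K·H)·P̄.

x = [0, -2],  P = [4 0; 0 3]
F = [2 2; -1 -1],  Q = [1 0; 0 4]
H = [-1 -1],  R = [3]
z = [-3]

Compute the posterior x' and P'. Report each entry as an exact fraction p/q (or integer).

x' = [1, 1]
P' = [14 -11; -11 52/5]

x̄ = F·x = [-4, 2]
P̄ = F·P·Fᵀ + Q = [29 -14; -14 11]
y = z − H·x̄ = [-5]
S = H·P̄·Hᵀ + R = [15]
K = P̄·Hᵀ·S⁻¹ = [-1; 1/5]
x' = x̄ + K·y = [1, 1]
P' = (I − K·H)·P̄ = [14 -11; -11 52/5]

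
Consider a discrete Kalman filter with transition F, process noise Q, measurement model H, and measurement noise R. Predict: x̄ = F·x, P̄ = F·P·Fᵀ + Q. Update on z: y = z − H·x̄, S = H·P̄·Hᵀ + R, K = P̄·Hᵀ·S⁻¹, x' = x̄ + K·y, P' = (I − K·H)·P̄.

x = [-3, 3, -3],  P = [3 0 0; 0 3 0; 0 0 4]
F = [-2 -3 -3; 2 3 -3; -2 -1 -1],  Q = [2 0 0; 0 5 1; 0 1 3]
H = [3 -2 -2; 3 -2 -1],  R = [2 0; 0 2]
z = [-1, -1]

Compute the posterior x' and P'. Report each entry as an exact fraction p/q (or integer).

x' = [50583/12893, 65724/12893, 22700/12893]
P' = [271798/12893 378042/12893 38094/12893; 378042/12893 548262/12893 27352/12893; 38094/12893 27352/12893 39500/12893]

x̄ = F·x = [6, 12, 6]
P̄ = F·P·Fᵀ + Q = [77 -3 33; -3 80 -8; 33 -8 22]
y = z − H·x̄ = [17, 11]
S = H·P̄·Hᵀ + R = [679 748; 748 843]
K = P̄·Hᵀ·S⁻¹ = [-8439/12893 10608/12893; -8551/12893 5125/12893; -9711/12893 10039/12893]
x' = x̄ + K·y = [50583/12893, 65724/12893, 22700/12893]
P' = (I − K·H)·P̄ = [271798/12893 378042/12893 38094/12893; 378042/12893 548262/12893 27352/12893; 38094/12893 27352/12893 39500/12893]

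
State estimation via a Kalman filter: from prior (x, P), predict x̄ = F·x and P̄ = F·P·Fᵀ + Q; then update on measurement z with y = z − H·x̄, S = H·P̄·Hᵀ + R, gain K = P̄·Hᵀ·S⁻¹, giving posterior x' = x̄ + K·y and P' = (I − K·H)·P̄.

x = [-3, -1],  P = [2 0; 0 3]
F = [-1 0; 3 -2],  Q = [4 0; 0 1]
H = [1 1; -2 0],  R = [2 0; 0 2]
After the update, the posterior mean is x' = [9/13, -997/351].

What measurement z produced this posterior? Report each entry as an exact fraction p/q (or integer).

x̄ = F·x = [3, -7]
P̄ = F·P·Fᵀ + Q = [6 -6; -6 31]
S = H·P̄·Hᵀ + R = [27 0; 0 26]
K = P̄·Hᵀ·S⁻¹ = [0 -6/13; 25/27 6/13]
x' − x̄ = [-30/13, 1460/351] = K·y
y = (KᵀK)⁻¹·Kᵀ·(x' − x̄) = [2, 5]
z = y + H·x̄ = [2, 5] + [-4, -6] = [-2, -1]

z = [-2, -1]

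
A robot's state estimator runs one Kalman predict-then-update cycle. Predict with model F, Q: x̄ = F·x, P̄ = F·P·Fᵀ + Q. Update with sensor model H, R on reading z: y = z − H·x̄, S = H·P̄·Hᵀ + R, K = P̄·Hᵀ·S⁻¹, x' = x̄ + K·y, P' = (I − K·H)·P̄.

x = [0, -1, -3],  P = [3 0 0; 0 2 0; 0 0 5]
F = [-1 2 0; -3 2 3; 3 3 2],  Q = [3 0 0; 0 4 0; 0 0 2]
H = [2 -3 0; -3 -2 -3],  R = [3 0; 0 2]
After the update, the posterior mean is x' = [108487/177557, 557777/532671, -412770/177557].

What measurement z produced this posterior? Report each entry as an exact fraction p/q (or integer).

x̄ = F·x = [-2, -11, -9]
P̄ = F·P·Fᵀ + Q = [14 17 3; 17 84 15; 3 15 67]
S = H·P̄·Hᵀ + R = [611 622; 622 1505]
K = P̄·Hᵀ·S⁻¹ = [6085/177557 -12543/177557; -163882/532671 -25708/532671; 30195/177557 -40794/177557]
x' − x̄ = [463601/177557, 6417158/532671, 1185243/177557] = K·y
y = (KᵀK)⁻¹·Kᵀ·(x' − x̄) = [-31, -52]
z = y + H·x̄ = [-31, -52] + [29, 55] = [-2, 3]

z = [-2, 3]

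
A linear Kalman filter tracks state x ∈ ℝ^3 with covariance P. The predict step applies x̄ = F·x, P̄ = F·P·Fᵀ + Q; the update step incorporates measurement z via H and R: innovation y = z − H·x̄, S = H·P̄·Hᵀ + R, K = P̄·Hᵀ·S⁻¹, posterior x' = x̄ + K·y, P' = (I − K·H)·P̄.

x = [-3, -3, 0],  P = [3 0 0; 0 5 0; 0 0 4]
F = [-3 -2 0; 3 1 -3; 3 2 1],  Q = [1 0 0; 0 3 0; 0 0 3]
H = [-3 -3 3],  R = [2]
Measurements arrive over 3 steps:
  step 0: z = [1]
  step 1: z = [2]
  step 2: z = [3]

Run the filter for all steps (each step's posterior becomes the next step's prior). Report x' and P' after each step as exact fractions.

step 0: x̄ = F·x = [15, -12, -15]
step 0: P̄ = F·P·Fᵀ + Q = [48 -37 -47; -37 71 25; -47 25 54]
step 0: y = z − H·x̄ = [55]
step 0: S = H·P̄·Hᵀ + R = [1289]
step 0: K = P̄·Hᵀ·S⁻¹ = [-174/1289; -27/1289; 228/1289]
step 0: x' = x̄ + K·y = [9765/1289, -16953/1289, -6795/1289]
step 0: P' = (I − K·H)·P̄ = [31596/1289 -52391/1289 -20911/1289; -52391/1289 90790/1289 38381/1289; -20911/1289 38381/1289 17622/1289]
step 1: x̄ = F·x = [4611/1289, 32727/1289, -11406/1289]
step 1: P̄ = F·P·Fᵀ + Q = [20121/1289 47662/1289 -32861/1289; 47662/1289 369385/1289 -124880/1289; -32861/1289 -124880/1289 68379/1289]
step 1: y = z − H·x̄ = [148810/1289]
step 1: S = H·P̄·Hᵀ + R = [7820797/1289]
step 1: K = P̄·Hᵀ·S⁻¹ = [-301932/7820797; -1625781/7820797; 678360/7820797]
step 1: x' = x̄ + K·y = [-6880377/7820797, 10875681/7820797, 9109962/7820797]
step 1: P' = (I − K·H)·P̄ = [51357117/7820797 -91637302/7820797 -40481473/7820797; -91637302/7820797 190629356/7820797 97908200/7820797; -40481473/7820797 97908200/7820797 57878967/7820797]
step 2: x̄ = F·x = [-1110231/7820797, -37095336/7820797, 10220193/7820797]
step 2: P̄ = F·P·Fᵀ + Q = [132904650/7820797 204378896/7820797 -199455834/7820797; 204378896/7820797 788610005/7820797 -401552016/7820797; -199455834/7820797 -401552016/7820797 355169173/7820797]
step 2: y = z − H·x̄ = [-121814889/7820797]
step 2: S = H·P̄·Hᵀ + R = [26002757474/7820797]
step 2: K = P̄·Hᵀ·S⁻¹ = [-805109070/13001378737; -4183622751/26002757474; 2868531069/26002757474]
step 2: x' = x̄ + K·y = [10694528739/13001378737, -58172266125/26002757474, -10699241247/26002757474]
step 2: P' = (I − K·H)·P̄ = [55178834250/13001378737 -90919785994/13001378737 -36277691124/13001378737; -90919785994/13001378737 384019094077/26002757474 199390440255/26002757474; -36277691124/13001378737 199390440255/26002757474 128747412053/26002757474]

step 0: x' = [9765/1289, -16953/1289, -6795/1289], P' = [31596/1289 -52391/1289 -20911/1289; -52391/1289 90790/1289 38381/1289; -20911/1289 38381/1289 17622/1289]
step 1: x' = [-6880377/7820797, 10875681/7820797, 9109962/7820797], P' = [51357117/7820797 -91637302/7820797 -40481473/7820797; -91637302/7820797 190629356/7820797 97908200/7820797; -40481473/7820797 97908200/7820797 57878967/7820797]
step 2: x' = [10694528739/13001378737, -58172266125/26002757474, -10699241247/26002757474], P' = [55178834250/13001378737 -90919785994/13001378737 -36277691124/13001378737; -90919785994/13001378737 384019094077/26002757474 199390440255/26002757474; -36277691124/13001378737 199390440255/26002757474 128747412053/26002757474]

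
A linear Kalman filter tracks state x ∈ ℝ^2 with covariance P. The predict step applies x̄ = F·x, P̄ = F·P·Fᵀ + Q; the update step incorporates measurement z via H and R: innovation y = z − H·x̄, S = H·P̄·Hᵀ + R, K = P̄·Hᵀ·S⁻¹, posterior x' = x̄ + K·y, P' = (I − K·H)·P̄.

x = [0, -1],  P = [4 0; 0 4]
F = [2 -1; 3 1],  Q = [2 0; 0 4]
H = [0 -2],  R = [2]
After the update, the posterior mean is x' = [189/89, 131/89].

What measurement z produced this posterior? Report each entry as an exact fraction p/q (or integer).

z = [-3]

x̄ = F·x = [1, -1]
P̄ = F·P·Fᵀ + Q = [22 20; 20 44]
S = H·P̄·Hᵀ + R = [178]
K = P̄·Hᵀ·S⁻¹ = [-20/89; -44/89]
x' − x̄ = [100/89, 220/89] = K·y
y = (KᵀK)⁻¹·Kᵀ·(x' − x̄) = [-5]
z = y + H·x̄ = [-5] + [2] = [-3]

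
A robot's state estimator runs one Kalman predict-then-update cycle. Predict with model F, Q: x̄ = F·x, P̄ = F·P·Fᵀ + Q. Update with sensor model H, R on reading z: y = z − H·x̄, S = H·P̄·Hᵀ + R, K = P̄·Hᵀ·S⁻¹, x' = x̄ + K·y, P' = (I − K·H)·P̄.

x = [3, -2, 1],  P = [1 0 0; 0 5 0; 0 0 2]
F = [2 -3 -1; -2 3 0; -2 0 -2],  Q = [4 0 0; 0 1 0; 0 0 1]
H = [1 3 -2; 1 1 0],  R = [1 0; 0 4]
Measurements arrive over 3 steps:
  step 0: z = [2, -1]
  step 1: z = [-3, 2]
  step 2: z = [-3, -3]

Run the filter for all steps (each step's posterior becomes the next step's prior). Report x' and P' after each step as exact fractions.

step 0: x' = [14927/2375, -17258/2375, -20738/2375], P' = [28641/2375 -23089/2375 -19804/2375; -23089/2375 23581/2375 23316/2375; -19804/2375 23316/2375 25151/2375]
step 1: x' = [10400297/10858697, 11123369/10858697, 38615726/10858697], P' = [583408769/21717394 -521700109/21717394 -242385969/10858697; -521700109/21717394 515542609/21717394 253393733/10858697; -242385969/10858697 253393733/10858697 258867639/10858697]
step 2: x' = [209658260392/29123173493, -561687442223/58246346986, -546232206837/58246346986], P' = [1614471046657/58246346986 -1446606256017/58246346986 -672876940275/29123173493; -1446606256017/58246346986 1428018026733/58246346986 701457204581/29123173493; -672876940275/29123173493 701457204581/29123173493 715389854325/29123173493]

step 0: x̄ = F·x = [11, -12, -8]
step 0: P̄ = F·P·Fᵀ + Q = [55 -49 0; -49 50 4; 0 4 13]
step 0: y = z − H·x̄ = [11, 0]
step 0: S = H·P̄·Hᵀ + R = [216 1; 1 11]
step 0: K = P̄·Hᵀ·S⁻¹ = [-1018/2375 1388/2375; 1022/2375 123/2375; -158/2375 878/2375]
step 0: x' = x̄ + K·y = [14927/2375, -17258/2375, -20738/2375]
step 0: P' = (I − K·H)·P̄ = [28641/2375 -23089/2375 -19804/2375; -23089/2375 23581/2375 23316/2375; -19804/2375 23316/2375 25151/2375]
step 1: x̄ = F·x = [102366/2375, -81628/2375, 11622/2375]
step 1: P̄ = F·P·Fᵀ + Q = [857624/2375 -713417/2375 -23292/2375; -713417/2375 606236/2375 33986/2375; -23292/2375 33986/2375 59111/2375]
step 1: y = z − H·x̄ = [158637/2375, -15988/2375]
step 1: S = H·P̄·Hᵀ + R = [1957401/2375 -198724/2375; -198724/2375 46526/2375]
step 1: K = P̄·Hᵀ·S⁻¹ = [-6073841/10858697 15427165/21717394; 5676393/10858697 -1539375/21717394; 59952/10858697 2751941/10858697]
step 1: x' = x̄ + K·y = [10400297/10858697, 11123369/10858697, 38615726/10858697]
step 1: P' = (I − K·H)·P̄ = [583408769/21717394 -521700109/21717394 -242385969/10858697; -521700109/21717394 515542609/21717394 253393733/10858697; -242385969/10858697 253393733/10858697 258867639/10858697]
step 2: x̄ = F·x = [-51185239/10858697, 12569513/10858697, -98032046/10858697]
step 2: P̄ = F·P·Fᵀ + Q = [18818337267/21717394 -15723826139/21717394 -209048251/10858697; -15723826139/21717394 13255637259/21717394 242011591/10858697; -209048251/10858697 242011591/10858697 274059039/10858697]
step 2: y = z − H·x̄ = [-215163483/10858697, 6039635/10858697]
step 2: S = H·P̄·Hᵀ + R = [20927206647/10858697 -2220954436/10858697; -2220954436/10858697 356595912/10858697]
step 2: K = P̄·Hᵀ·S⁻¹ = [-16919980147/29123173493 20983098830/29123173493; 15809502929/29123173493 -4647057321/58246346986; 714964818/29123173493 14290132153/58246346986]
step 2: x' = x̄ + K·y = [209658260392/29123173493, -561687442223/58246346986, -546232206837/58246346986]
step 2: P' = (I − K·H)·P̄ = [1614471046657/58246346986 -1446606256017/58246346986 -672876940275/29123173493; -1446606256017/58246346986 1428018026733/58246346986 701457204581/29123173493; -672876940275/29123173493 701457204581/29123173493 715389854325/29123173493]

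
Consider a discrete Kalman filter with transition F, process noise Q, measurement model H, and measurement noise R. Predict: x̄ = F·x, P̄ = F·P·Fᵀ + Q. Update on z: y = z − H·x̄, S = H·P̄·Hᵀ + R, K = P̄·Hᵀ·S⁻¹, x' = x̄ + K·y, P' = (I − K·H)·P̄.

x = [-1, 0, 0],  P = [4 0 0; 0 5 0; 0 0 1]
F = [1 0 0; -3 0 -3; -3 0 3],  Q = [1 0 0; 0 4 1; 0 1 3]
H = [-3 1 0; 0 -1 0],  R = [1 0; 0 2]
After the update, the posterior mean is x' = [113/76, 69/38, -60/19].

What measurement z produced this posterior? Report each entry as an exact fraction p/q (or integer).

z = [-3, -3]

x̄ = F·x = [-1, 3, 3]
P̄ = F·P·Fᵀ + Q = [5 -12 -12; -12 49 28; -12 28 48]
S = H·P̄·Hᵀ + R = [167 -85; -85 51]
K = P̄·Hᵀ·S⁻¹ = [-21/76 -291/1292; 5/38 -479/646; 13/19 191/323]
x' − x̄ = [189/76, -45/38, -117/19] = K·y
y = (KᵀK)⁻¹·Kᵀ·(x' − x̄) = [-9, 0]
z = y + H·x̄ = [-9, 0] + [6, -3] = [-3, -3]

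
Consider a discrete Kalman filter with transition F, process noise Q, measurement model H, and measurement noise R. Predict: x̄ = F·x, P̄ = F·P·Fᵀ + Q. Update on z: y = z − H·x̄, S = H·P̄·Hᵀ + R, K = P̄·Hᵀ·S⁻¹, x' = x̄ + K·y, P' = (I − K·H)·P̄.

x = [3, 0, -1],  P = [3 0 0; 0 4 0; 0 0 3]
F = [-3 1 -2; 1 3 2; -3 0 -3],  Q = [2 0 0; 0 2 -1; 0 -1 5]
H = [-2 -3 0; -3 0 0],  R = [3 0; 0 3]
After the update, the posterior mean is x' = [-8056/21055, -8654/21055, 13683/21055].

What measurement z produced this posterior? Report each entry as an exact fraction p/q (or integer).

z = [2, 1]

x̄ = F·x = [-7, 1, -6]
P̄ = F·P·Fᵀ + Q = [45 -9 45; -9 53 -28; 45 -28 59]
S = H·P̄·Hᵀ + R = [552 189; 189 408]
K = P̄·Hᵀ·S⁻¹ = [-21/21055 -6957/21055; -6959/21055 4617/21055; 2563/21055 -8154/21055]
x' − x̄ = [139329/21055, -29709/21055, 140013/21055] = K·y
y = (KᵀK)⁻¹·Kᵀ·(x' − x̄) = [-9, -20]
z = y + H·x̄ = [-9, -20] + [11, 21] = [2, 1]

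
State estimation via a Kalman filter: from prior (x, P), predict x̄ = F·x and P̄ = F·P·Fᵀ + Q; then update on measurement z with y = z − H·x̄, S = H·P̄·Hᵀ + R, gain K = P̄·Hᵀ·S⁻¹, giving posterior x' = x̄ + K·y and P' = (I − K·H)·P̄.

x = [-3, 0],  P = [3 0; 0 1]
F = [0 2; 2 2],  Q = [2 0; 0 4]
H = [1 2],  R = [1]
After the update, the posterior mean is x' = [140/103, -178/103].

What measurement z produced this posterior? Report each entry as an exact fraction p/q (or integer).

z = [-2]

x̄ = F·x = [0, -6]
P̄ = F·P·Fᵀ + Q = [6 4; 4 20]
S = H·P̄·Hᵀ + R = [103]
K = P̄·Hᵀ·S⁻¹ = [14/103; 44/103]
x' − x̄ = [140/103, 440/103] = K·y
y = (KᵀK)⁻¹·Kᵀ·(x' − x̄) = [10]
z = y + H·x̄ = [10] + [-12] = [-2]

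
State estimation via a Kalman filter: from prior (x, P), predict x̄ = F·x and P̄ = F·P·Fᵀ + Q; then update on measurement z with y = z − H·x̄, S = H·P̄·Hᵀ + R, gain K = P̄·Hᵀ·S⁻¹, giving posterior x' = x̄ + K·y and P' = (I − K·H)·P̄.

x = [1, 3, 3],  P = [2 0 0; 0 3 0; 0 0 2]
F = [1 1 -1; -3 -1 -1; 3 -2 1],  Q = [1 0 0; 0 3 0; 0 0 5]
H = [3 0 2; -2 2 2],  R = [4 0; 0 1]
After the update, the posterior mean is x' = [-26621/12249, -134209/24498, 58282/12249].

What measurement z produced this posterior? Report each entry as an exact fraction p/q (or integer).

z = [3, 3]

x̄ = F·x = [1, -9, 0]
P̄ = F·P·Fᵀ + Q = [8 -7 -2; -7 26 -14; -2 -14 37]
S = H·P̄·Hᵀ + R = [200 -2; -2 245]
K = P̄·Hᵀ·S⁻¹ = [1208/12249 -1690/12249; -11929/48996 3751/24498; 4190/12249 2534/12249]
x' − x̄ = [-38870/12249, 86273/24498, 58282/12249] = K·y
y = (KᵀK)⁻¹·Kᵀ·(x' − x̄) = [0, 23]
z = y + H·x̄ = [0, 23] + [3, -20] = [3, 3]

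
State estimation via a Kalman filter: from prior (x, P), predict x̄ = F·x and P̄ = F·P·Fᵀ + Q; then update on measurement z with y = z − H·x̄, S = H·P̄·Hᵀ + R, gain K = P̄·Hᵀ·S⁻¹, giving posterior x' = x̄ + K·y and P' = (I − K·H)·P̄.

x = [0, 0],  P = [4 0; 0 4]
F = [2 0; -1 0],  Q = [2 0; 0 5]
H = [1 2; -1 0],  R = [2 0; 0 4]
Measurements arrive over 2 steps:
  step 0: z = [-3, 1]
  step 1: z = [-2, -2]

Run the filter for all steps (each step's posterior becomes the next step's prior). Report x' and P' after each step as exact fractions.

step 0: x̄ = F·x = [0, 0]
step 0: P̄ = F·P·Fᵀ + Q = [18 -8; -8 9]
step 0: y = z − H·x̄ = [-3, 1]
step 0: S = H·P̄·Hᵀ + R = [24 -2; -2 22]
step 0: K = P̄·Hᵀ·S⁻¹ = [2/131 -107/131; 59/131 53/131]
step 0: x' = x̄ + K·y = [-113/131, -124/131]
step 0: P' = (I − K·H)·P̄ = [428/131 -212/131; -212/131 165/131]
step 1: x̄ = F·x = [-226/131, 113/131]
step 1: P̄ = F·P·Fᵀ + Q = [1974/131 -856/131; -856/131 1083/131]
step 1: y = z − H·x̄ = [-2, -488/131]
step 1: S = H·P̄·Hᵀ + R = [24 -2; -2 2498/131]
step 1: K = P̄·Hᵀ·S⁻¹ = [262/14857 -11713/14857; 6673/14857 5791/14857]
step 1: x' = x̄ + K·y = [17478/14857, -22103/14857]
step 1: P' = (I − K·H)·P̄ = [46852/14857 -23164/14857; -23164/14857 18255/14857]

step 0: x' = [-113/131, -124/131], P' = [428/131 -212/131; -212/131 165/131]
step 1: x' = [17478/14857, -22103/14857], P' = [46852/14857 -23164/14857; -23164/14857 18255/14857]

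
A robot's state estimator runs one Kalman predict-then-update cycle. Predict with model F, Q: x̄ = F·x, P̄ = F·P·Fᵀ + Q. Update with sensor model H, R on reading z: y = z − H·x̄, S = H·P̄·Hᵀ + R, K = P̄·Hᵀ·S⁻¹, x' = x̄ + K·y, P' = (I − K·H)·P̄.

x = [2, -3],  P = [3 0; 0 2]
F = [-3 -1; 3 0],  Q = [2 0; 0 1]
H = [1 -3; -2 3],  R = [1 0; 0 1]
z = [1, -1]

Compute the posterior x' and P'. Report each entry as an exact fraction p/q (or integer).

x̄ = F·x = [-3, 6]
P̄ = F·P·Fᵀ + Q = [31 -27; -27 28]
y = z − H·x̄ = [22, -25]
S = H·P̄·Hᵀ + R = [446 -557; -557 701]
K = P̄·Hᵀ·S⁻¹ = [-67/141 -82/141; -315/799 -93/799]
x' = x̄ + K·y = [51/47, 189/799]
P' = (I − K·H)·P̄ = [149/141 24/47; 24/47 241/799]

x' = [51/47, 189/799]
P' = [149/141 24/47; 24/47 241/799]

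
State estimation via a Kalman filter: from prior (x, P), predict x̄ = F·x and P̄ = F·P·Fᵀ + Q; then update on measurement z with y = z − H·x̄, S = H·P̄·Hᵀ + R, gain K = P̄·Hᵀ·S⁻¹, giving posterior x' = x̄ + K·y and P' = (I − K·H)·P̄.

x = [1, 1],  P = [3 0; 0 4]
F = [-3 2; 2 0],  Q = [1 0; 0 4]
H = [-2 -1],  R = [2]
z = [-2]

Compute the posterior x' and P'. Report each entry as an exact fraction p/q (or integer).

x' = [9/61, 102/61]
P' = [234/61 -398/61; -398/61 776/61]

x̄ = F·x = [-1, 2]
P̄ = F·P·Fᵀ + Q = [44 -18; -18 16]
y = z − H·x̄ = [-2]
S = H·P̄·Hᵀ + R = [122]
K = P̄·Hᵀ·S⁻¹ = [-35/61; 10/61]
x' = x̄ + K·y = [9/61, 102/61]
P' = (I − K·H)·P̄ = [234/61 -398/61; -398/61 776/61]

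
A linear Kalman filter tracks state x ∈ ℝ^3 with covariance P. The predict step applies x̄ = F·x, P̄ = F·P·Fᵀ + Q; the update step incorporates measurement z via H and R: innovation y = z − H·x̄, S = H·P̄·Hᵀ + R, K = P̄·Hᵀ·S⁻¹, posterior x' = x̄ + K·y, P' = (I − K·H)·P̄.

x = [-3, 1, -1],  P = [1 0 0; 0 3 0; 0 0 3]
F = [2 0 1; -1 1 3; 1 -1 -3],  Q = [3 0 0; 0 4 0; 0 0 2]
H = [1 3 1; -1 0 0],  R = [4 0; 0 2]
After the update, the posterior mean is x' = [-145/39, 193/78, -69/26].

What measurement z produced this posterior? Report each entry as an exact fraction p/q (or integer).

z = [1, 3]

x̄ = F·x = [-7, 1, -1]
P̄ = F·P·Fᵀ + Q = [10 7 -7; 7 35 -31; -7 -31 33]
S = H·P̄·Hᵀ + R = [204 -24; -24 12]
K = P̄·Hᵀ·S⁻¹ = [1/39 -61/78; 67/156 43/156; -53/156 -5/52]
x' − x̄ = [128/39, 115/78, -43/26] = K·y
y = (KᵀK)⁻¹·Kᵀ·(x' − x̄) = [6, -4]
z = y + H·x̄ = [6, -4] + [-5, 7] = [1, 3]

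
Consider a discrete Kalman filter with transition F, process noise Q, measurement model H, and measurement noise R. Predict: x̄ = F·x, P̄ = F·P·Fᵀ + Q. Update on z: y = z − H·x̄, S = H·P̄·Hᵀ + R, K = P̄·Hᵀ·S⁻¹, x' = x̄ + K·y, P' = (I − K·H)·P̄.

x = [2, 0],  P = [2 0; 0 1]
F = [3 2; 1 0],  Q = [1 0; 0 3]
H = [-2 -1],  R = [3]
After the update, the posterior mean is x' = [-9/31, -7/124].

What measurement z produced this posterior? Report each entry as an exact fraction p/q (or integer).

z = [1]

x̄ = F·x = [6, 2]
P̄ = F·P·Fᵀ + Q = [23 6; 6 5]
S = H·P̄·Hᵀ + R = [124]
K = P̄·Hᵀ·S⁻¹ = [-13/31; -17/124]
x' − x̄ = [-195/31, -255/124] = K·y
y = (KᵀK)⁻¹·Kᵀ·(x' − x̄) = [15]
z = y + H·x̄ = [15] + [-14] = [1]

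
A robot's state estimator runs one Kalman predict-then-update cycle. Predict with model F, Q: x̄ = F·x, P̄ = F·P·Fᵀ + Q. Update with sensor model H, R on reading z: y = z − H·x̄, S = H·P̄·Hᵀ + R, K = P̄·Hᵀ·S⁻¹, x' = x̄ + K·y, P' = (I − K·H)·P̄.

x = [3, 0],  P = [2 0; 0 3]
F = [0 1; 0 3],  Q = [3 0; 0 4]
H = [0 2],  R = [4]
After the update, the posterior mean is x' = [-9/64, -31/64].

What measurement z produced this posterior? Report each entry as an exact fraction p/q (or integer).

z = [-1]

x̄ = F·x = [0, 0]
P̄ = F·P·Fᵀ + Q = [6 9; 9 31]
S = H·P̄·Hᵀ + R = [128]
K = P̄·Hᵀ·S⁻¹ = [9/64; 31/64]
x' − x̄ = [-9/64, -31/64] = K·y
y = (KᵀK)⁻¹·Kᵀ·(x' − x̄) = [-1]
z = y + H·x̄ = [-1] + [0] = [-1]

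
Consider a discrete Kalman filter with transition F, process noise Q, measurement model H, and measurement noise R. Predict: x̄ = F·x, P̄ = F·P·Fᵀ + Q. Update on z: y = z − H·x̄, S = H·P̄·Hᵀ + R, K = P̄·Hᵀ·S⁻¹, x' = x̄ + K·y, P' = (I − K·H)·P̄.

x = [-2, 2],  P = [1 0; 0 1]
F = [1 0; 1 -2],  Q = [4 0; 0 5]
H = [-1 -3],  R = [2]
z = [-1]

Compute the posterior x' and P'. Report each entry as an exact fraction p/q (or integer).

x̄ = F·x = [-2, -6]
P̄ = F·P·Fᵀ + Q = [5 1; 1 10]
y = z − H·x̄ = [-21]
S = H·P̄·Hᵀ + R = [103]
K = P̄·Hᵀ·S⁻¹ = [-8/103; -31/103]
x' = x̄ + K·y = [-38/103, 33/103]
P' = (I − K·H)·P̄ = [451/103 -145/103; -145/103 69/103]

x' = [-38/103, 33/103]
P' = [451/103 -145/103; -145/103 69/103]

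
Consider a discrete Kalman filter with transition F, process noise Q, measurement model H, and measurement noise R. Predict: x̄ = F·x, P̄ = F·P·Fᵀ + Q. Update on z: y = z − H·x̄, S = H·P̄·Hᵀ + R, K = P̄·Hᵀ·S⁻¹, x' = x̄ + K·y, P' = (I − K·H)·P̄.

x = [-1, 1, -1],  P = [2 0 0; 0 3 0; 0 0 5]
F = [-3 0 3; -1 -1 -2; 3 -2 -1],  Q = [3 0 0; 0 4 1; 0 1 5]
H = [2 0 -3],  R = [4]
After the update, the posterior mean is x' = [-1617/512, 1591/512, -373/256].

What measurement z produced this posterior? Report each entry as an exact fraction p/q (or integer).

z = [-2]

x̄ = F·x = [0, 2, -4]
P̄ = F·P·Fᵀ + Q = [66 -24 -33; -24 29 11; -33 11 40]
S = H·P̄·Hᵀ + R = [1024]
K = P̄·Hᵀ·S⁻¹ = [231/1024; -81/1024; -93/512]
x' − x̄ = [-1617/512, 567/512, 651/256] = K·y
y = (KᵀK)⁻¹·Kᵀ·(x' − x̄) = [-14]
z = y + H·x̄ = [-14] + [12] = [-2]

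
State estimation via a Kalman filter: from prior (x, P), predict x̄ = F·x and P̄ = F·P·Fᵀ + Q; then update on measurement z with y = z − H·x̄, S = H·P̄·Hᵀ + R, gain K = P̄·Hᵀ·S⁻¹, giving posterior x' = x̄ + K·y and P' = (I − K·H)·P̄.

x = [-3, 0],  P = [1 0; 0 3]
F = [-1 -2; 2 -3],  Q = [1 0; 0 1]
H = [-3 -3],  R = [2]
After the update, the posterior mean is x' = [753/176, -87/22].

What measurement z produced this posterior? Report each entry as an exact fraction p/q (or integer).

z = [-1]

x̄ = F·x = [3, -6]
P̄ = F·P·Fᵀ + Q = [14 16; 16 32]
S = H·P̄·Hᵀ + R = [704]
K = P̄·Hᵀ·S⁻¹ = [-45/352; -9/44]
x' − x̄ = [225/176, 45/22] = K·y
y = (KᵀK)⁻¹·Kᵀ·(x' − x̄) = [-10]
z = y + H·x̄ = [-10] + [9] = [-1]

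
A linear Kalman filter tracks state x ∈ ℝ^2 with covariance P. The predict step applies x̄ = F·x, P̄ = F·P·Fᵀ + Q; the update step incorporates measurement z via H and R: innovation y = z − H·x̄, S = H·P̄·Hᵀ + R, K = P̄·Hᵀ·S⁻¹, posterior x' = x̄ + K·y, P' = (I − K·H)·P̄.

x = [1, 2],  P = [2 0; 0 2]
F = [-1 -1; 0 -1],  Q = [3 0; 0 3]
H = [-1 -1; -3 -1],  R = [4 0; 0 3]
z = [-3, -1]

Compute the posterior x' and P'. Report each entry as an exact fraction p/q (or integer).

x̄ = F·x = [-3, -2]
P̄ = F·P·Fᵀ + Q = [7 2; 2 5]
y = z − H·x̄ = [-8, -12]
S = H·P̄·Hᵀ + R = [20 34; 34 83]
K = P̄·Hᵀ·S⁻¹ = [5/72 -11/36; -23/56 1/28]
x' = x̄ + K·y = [1/9, 6/7]
P' = (I − K·H)·P̄ = [43/72 -7/8; -7/8 141/56]

x' = [1/9, 6/7]
P' = [43/72 -7/8; -7/8 141/56]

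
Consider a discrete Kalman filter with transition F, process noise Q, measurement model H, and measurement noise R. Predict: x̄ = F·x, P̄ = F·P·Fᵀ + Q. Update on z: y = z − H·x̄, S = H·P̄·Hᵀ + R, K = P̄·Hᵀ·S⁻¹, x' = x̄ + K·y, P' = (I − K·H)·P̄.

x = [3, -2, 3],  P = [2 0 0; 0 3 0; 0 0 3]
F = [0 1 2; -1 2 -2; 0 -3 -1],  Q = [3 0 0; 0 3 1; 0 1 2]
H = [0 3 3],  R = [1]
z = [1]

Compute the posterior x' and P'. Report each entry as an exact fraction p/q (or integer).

x' = [-545/352, -1451/176, 3009/352]
P' = [2367/352 645/176 -1311/352; 645/176 1823/88 -3637/176; -1311/352 -3637/176 7295/352]

x̄ = F·x = [4, -13, 3]
P̄ = F·P·Fᵀ + Q = [18 -6 -15; -6 29 -11; -15 -11 32]
y = z − H·x̄ = [31]
S = H·P̄·Hᵀ + R = [352]
K = P̄·Hᵀ·S⁻¹ = [-63/352; 27/176; 63/352]
x' = x̄ + K·y = [-545/352, -1451/176, 3009/352]
P' = (I − K·H)·P̄ = [2367/352 645/176 -1311/352; 645/176 1823/88 -3637/176; -1311/352 -3637/176 7295/352]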